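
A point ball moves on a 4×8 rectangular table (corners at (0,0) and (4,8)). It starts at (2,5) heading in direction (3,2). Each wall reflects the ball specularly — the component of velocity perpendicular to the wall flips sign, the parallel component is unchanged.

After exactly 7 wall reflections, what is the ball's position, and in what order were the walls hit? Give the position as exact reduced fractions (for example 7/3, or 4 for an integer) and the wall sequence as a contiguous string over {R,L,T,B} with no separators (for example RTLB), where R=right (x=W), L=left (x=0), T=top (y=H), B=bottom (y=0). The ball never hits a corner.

1. t=2/3 → R at (4,19/3); v=(-3,2)
2. t=5/6 → T at (3/2,8); v=(-3,-2)
3. t=1/2 → L at (0,7); v=(3,-2)
4. t=4/3 → R at (4,13/3); v=(-3,-2)
5. t=4/3 → L at (0,5/3); v=(3,-2)
6. t=5/6 → B at (5/2,0); v=(3,2)
7. t=1/2 → R at (4,1); v=(-3,2)

Final position: (4,1)
Wall sequence: RTLRLBR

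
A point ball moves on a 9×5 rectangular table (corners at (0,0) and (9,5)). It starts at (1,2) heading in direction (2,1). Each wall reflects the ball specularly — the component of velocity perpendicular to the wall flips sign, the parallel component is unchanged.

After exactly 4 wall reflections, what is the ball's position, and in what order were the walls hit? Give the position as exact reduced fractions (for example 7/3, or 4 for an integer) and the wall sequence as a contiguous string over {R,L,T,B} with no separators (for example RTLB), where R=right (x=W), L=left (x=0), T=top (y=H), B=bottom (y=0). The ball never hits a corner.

1. t=3 → T at (7,5); v=(2,-1)
2. t=1 → R at (9,4); v=(-2,-1)
3. t=4 → B at (1,0); v=(-2,1)
4. t=1/2 → L at (0,1/2); v=(2,1)

Final position: (0,1/2)
Wall sequence: TRBL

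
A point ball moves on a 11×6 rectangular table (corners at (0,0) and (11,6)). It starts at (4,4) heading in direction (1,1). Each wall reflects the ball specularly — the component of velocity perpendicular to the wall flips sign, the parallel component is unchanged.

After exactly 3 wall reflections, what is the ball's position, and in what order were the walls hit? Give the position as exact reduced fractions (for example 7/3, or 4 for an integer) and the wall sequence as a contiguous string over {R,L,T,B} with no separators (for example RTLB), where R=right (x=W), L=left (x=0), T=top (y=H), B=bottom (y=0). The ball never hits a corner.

1. t=2 → T at (6,6); v=(1,-1)
2. t=5 → R at (11,1); v=(-1,-1)
3. t=1 → B at (10,0); v=(-1,1)

Final position: (10,0)
Wall sequence: TRB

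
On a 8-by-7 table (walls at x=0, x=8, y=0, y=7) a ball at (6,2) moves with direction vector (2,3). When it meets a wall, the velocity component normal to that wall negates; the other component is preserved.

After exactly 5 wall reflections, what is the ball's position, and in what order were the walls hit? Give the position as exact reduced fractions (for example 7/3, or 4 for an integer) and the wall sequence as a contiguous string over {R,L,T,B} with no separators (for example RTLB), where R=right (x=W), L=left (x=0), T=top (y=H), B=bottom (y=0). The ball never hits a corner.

1. t=1 → R at (8,5); v=(-2,3)
2. t=2/3 → T at (20/3,7); v=(-2,-3)
3. t=7/3 → B at (2,0); v=(-2,3)
4. t=1 → L at (0,3); v=(2,3)
5. t=4/3 → T at (8/3,7); v=(2,-3)

Final position: (8/3,7)
Wall sequence: RTBLT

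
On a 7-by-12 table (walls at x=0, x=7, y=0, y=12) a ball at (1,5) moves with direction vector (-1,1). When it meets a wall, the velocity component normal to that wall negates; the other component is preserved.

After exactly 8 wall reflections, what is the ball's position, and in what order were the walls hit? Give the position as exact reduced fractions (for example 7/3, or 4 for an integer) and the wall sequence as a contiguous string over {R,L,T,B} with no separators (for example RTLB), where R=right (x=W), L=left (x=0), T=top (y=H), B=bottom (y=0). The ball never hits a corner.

1. t=1 → L at (0,6); v=(1,1)
2. t=6 → T at (6,12); v=(1,-1)
3. t=1 → R at (7,11); v=(-1,-1)
4. t=7 → L at (0,4); v=(1,-1)
5. t=4 → B at (4,0); v=(1,1)
6. t=3 → R at (7,3); v=(-1,1)
7. t=7 → L at (0,10); v=(1,1)
8. t=2 → T at (2,12); v=(1,-1)

Final position: (2,12)
Wall sequence: LTRLBRLT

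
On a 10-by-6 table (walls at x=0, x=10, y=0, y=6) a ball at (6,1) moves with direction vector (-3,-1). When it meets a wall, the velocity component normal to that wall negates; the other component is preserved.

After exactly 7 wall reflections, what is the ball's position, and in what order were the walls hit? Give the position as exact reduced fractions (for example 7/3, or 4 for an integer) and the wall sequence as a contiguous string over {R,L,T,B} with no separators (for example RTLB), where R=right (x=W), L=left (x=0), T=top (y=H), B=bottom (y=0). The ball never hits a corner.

1. t=1 → B at (3,0); v=(-3,1)
2. t=1 → L at (0,1); v=(3,1)
3. t=10/3 → R at (10,13/3); v=(-3,1)
4. t=5/3 → T at (5,6); v=(-3,-1)
5. t=5/3 → L at (0,13/3); v=(3,-1)
6. t=10/3 → R at (10,1); v=(-3,-1)
7. t=1 → B at (7,0); v=(-3,1)

Final position: (7,0)
Wall sequence: BLRTLRB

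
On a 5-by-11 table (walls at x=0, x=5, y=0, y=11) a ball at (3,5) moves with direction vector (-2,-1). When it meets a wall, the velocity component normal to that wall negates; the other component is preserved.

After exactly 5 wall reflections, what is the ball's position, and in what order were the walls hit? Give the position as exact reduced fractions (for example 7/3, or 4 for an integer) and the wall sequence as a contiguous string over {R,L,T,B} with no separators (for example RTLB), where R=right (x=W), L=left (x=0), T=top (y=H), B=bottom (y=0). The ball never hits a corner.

Final position: (5,4)
Wall sequence: LRBLR

1. t=3/2 → L at (0,7/2); v=(2,-1)
2. t=5/2 → R at (5,1); v=(-2,-1)
3. t=1 → B at (3,0); v=(-2,1)
4. t=3/2 → L at (0,3/2); v=(2,1)
5. t=5/2 → R at (5,4); v=(-2,1)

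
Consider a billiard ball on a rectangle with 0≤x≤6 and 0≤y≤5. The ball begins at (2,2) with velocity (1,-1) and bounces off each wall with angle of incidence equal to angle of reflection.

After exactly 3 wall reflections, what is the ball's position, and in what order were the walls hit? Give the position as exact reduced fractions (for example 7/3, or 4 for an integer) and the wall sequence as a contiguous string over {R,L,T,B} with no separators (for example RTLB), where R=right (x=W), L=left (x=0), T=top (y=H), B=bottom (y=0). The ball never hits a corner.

1. t=2 → B at (4,0); v=(1,1)
2. t=2 → R at (6,2); v=(-1,1)
3. t=3 → T at (3,5); v=(-1,-1)

Final position: (3,5)
Wall sequence: BRT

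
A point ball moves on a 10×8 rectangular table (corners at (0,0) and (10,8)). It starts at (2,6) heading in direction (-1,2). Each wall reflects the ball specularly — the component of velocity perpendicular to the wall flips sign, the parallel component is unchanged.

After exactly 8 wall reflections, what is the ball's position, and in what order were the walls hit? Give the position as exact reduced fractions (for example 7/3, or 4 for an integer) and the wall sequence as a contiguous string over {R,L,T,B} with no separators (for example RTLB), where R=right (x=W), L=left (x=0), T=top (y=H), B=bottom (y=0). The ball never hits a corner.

Final position: (1,0)
Wall sequence: TLBTRBTB

1. t=1 → T at (1,8); v=(-1,-2)
2. t=1 → L at (0,6); v=(1,-2)
3. t=3 → B at (3,0); v=(1,2)
4. t=4 → T at (7,8); v=(1,-2)
5. t=3 → R at (10,2); v=(-1,-2)
6. t=1 → B at (9,0); v=(-1,2)
7. t=4 → T at (5,8); v=(-1,-2)
8. t=4 → B at (1,0); v=(-1,2)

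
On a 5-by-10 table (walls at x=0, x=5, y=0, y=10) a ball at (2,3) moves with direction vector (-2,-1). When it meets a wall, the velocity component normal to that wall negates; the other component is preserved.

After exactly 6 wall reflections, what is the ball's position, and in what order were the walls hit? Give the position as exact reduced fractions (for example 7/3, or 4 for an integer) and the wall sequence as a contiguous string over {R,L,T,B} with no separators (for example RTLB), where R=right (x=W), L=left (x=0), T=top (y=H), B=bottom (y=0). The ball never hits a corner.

Final position: (0,8)
Wall sequence: LBRLRL

1. t=1 → L at (0,2); v=(2,-1)
2. t=2 → B at (4,0); v=(2,1)
3. t=1/2 → R at (5,1/2); v=(-2,1)
4. t=5/2 → L at (0,3); v=(2,1)
5. t=5/2 → R at (5,11/2); v=(-2,1)
6. t=5/2 → L at (0,8); v=(2,1)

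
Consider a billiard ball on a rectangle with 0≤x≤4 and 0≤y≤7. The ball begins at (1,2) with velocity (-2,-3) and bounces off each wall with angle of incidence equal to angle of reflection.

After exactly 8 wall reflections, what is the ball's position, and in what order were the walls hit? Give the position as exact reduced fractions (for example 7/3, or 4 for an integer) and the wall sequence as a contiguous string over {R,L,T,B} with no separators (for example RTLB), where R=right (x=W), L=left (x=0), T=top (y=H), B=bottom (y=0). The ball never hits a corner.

Final position: (5/3,7)
Wall sequence: LBRTLBRT

1. t=1/2 → L at (0,1/2); v=(2,-3)
2. t=1/6 → B at (1/3,0); v=(2,3)
3. t=11/6 → R at (4,11/2); v=(-2,3)
4. t=1/2 → T at (3,7); v=(-2,-3)
5. t=3/2 → L at (0,5/2); v=(2,-3)
6. t=5/6 → B at (5/3,0); v=(2,3)
7. t=7/6 → R at (4,7/2); v=(-2,3)
8. t=7/6 → T at (5/3,7); v=(-2,-3)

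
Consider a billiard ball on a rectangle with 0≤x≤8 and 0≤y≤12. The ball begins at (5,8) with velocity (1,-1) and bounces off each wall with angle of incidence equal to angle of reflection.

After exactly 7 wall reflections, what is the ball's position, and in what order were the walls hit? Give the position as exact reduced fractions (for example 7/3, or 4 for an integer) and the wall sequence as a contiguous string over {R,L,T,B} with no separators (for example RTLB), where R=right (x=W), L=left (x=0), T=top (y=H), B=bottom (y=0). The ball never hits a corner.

1. t=3 → R at (8,5); v=(-1,-1)
2. t=5 → B at (3,0); v=(-1,1)
3. t=3 → L at (0,3); v=(1,1)
4. t=8 → R at (8,11); v=(-1,1)
5. t=1 → T at (7,12); v=(-1,-1)
6. t=7 → L at (0,5); v=(1,-1)
7. t=5 → B at (5,0); v=(1,1)

Final position: (5,0)
Wall sequence: RBLRTLB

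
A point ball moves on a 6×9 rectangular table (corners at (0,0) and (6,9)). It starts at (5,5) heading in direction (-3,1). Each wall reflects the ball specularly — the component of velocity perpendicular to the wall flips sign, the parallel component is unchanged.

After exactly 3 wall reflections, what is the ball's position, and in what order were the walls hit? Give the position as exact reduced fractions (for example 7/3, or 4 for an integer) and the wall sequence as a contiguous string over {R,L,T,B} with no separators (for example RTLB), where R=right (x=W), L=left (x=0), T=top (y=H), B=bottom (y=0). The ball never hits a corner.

1. t=5/3 → L at (0,20/3); v=(3,1)
2. t=2 → R at (6,26/3); v=(-3,1)
3. t=1/3 → T at (5,9); v=(-3,-1)

Final position: (5,9)
Wall sequence: LRT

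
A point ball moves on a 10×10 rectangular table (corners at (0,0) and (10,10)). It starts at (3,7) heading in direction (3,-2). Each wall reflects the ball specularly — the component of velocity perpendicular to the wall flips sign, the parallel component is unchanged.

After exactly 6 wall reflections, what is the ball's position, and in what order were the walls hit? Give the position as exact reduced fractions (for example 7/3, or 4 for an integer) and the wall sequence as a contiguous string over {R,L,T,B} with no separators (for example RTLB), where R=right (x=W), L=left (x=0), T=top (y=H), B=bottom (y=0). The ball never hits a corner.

Final position: (0,7/3)
Wall sequence: RBLTRL

1. t=7/3 → R at (10,7/3); v=(-3,-2)
2. t=7/6 → B at (13/2,0); v=(-3,2)
3. t=13/6 → L at (0,13/3); v=(3,2)
4. t=17/6 → T at (17/2,10); v=(3,-2)
5. t=1/2 → R at (10,9); v=(-3,-2)
6. t=10/3 → L at (0,7/3); v=(3,-2)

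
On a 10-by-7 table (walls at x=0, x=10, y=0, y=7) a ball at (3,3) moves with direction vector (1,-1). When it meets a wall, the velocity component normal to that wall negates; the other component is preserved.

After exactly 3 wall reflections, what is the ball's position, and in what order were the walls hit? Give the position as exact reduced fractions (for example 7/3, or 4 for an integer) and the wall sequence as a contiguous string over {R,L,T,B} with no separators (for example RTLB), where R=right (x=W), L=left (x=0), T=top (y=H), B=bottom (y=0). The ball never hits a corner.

Final position: (7,7)
Wall sequence: BRT

1. t=3 → B at (6,0); v=(1,1)
2. t=4 → R at (10,4); v=(-1,1)
3. t=3 → T at (7,7); v=(-1,-1)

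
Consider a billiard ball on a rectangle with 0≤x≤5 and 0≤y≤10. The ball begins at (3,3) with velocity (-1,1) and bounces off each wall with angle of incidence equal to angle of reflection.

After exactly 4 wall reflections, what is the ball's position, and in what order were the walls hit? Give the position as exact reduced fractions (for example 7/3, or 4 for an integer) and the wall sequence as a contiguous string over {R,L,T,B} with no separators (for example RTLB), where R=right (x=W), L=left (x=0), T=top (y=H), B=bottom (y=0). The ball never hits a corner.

Final position: (0,4)
Wall sequence: LTRL

1. t=3 → L at (0,6); v=(1,1)
2. t=4 → T at (4,10); v=(1,-1)
3. t=1 → R at (5,9); v=(-1,-1)
4. t=5 → L at (0,4); v=(1,-1)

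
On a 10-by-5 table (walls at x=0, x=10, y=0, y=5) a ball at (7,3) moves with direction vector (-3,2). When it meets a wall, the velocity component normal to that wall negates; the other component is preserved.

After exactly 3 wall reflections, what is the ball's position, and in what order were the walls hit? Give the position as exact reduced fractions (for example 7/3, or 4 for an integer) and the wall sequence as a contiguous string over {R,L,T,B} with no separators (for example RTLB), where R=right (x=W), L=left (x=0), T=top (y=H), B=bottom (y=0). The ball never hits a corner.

Final position: (7/2,0)
Wall sequence: TLB

1. t=1 → T at (4,5); v=(-3,-2)
2. t=4/3 → L at (0,7/3); v=(3,-2)
3. t=7/6 → B at (7/2,0); v=(3,2)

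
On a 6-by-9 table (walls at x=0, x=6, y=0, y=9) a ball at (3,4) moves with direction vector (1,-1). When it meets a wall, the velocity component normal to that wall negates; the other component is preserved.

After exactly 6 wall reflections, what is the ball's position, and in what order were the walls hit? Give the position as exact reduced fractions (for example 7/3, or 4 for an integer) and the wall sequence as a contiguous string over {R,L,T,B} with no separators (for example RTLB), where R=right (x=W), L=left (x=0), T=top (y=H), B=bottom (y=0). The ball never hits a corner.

Final position: (0,1)
Wall sequence: RBLTRL

1. t=3 → R at (6,1); v=(-1,-1)
2. t=1 → B at (5,0); v=(-1,1)
3. t=5 → L at (0,5); v=(1,1)
4. t=4 → T at (4,9); v=(1,-1)
5. t=2 → R at (6,7); v=(-1,-1)
6. t=6 → L at (0,1); v=(1,-1)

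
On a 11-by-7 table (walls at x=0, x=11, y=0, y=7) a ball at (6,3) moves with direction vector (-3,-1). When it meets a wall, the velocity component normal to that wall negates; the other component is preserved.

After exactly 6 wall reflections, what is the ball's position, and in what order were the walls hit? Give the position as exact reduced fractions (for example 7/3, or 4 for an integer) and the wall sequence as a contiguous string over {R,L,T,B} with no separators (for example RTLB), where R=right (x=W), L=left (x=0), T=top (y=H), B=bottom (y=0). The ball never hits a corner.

1. t=2 → L at (0,1); v=(3,-1)
2. t=1 → B at (3,0); v=(3,1)
3. t=8/3 → R at (11,8/3); v=(-3,1)
4. t=11/3 → L at (0,19/3); v=(3,1)
5. t=2/3 → T at (2,7); v=(3,-1)
6. t=3 → R at (11,4); v=(-3,-1)

Final position: (11,4)
Wall sequence: LBRLTR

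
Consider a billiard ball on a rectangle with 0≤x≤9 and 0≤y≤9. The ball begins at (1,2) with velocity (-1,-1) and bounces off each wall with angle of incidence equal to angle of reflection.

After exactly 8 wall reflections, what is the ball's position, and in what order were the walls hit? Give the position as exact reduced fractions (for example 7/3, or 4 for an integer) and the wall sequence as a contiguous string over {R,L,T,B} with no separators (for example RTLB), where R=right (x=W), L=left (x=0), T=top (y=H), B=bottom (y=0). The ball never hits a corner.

1. t=1 → L at (0,1); v=(1,-1)
2. t=1 → B at (1,0); v=(1,1)
3. t=8 → R at (9,8); v=(-1,1)
4. t=1 → T at (8,9); v=(-1,-1)
5. t=8 → L at (0,1); v=(1,-1)
6. t=1 → B at (1,0); v=(1,1)
7. t=8 → R at (9,8); v=(-1,1)
8. t=1 → T at (8,9); v=(-1,-1)

Final position: (8,9)
Wall sequence: LBRTLBRT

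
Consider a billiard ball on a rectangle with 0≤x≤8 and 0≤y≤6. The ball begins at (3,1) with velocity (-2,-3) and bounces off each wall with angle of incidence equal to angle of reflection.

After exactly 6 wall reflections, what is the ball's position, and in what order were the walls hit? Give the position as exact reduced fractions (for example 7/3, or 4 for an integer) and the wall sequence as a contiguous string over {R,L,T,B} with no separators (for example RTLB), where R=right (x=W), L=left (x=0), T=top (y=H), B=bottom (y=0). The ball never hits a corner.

1. t=1/3 → B at (7/3,0); v=(-2,3)
2. t=7/6 → L at (0,7/2); v=(2,3)
3. t=5/6 → T at (5/3,6); v=(2,-3)
4. t=2 → B at (17/3,0); v=(2,3)
5. t=7/6 → R at (8,7/2); v=(-2,3)
6. t=5/6 → T at (19/3,6); v=(-2,-3)

Final position: (19/3,6)
Wall sequence: BLTBRT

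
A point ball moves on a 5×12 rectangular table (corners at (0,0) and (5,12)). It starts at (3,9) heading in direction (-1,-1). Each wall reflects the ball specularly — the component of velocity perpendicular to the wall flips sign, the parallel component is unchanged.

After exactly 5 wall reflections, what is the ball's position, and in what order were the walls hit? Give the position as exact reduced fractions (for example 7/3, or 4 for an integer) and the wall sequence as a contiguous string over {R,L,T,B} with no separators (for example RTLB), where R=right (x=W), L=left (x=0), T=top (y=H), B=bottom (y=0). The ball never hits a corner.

Final position: (5,9)
Wall sequence: LRBLR

1. t=3 → L at (0,6); v=(1,-1)
2. t=5 → R at (5,1); v=(-1,-1)
3. t=1 → B at (4,0); v=(-1,1)
4. t=4 → L at (0,4); v=(1,1)
5. t=5 → R at (5,9); v=(-1,1)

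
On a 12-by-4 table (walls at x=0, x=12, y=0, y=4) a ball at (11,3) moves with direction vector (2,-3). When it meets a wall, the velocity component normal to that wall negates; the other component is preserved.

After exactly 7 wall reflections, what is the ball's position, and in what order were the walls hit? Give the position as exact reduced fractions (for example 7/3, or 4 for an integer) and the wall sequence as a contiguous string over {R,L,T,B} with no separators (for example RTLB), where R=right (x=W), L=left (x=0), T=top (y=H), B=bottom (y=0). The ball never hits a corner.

1. t=1/2 → R at (12,3/2); v=(-2,-3)
2. t=1/2 → B at (11,0); v=(-2,3)
3. t=4/3 → T at (25/3,4); v=(-2,-3)
4. t=4/3 → B at (17/3,0); v=(-2,3)
5. t=4/3 → T at (3,4); v=(-2,-3)
6. t=4/3 → B at (1/3,0); v=(-2,3)
7. t=1/6 → L at (0,1/2); v=(2,3)

Final position: (0,1/2)
Wall sequence: RBTBTBL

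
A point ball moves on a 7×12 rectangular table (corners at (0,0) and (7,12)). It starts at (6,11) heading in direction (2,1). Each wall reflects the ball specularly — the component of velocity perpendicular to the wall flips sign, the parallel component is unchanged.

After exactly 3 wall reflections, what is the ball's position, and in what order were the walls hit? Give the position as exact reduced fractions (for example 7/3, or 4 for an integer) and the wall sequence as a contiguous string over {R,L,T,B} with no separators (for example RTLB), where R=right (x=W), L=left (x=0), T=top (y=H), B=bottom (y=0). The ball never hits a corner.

1. t=1/2 → R at (7,23/2); v=(-2,1)
2. t=1/2 → T at (6,12); v=(-2,-1)
3. t=3 → L at (0,9); v=(2,-1)

Final position: (0,9)
Wall sequence: RTL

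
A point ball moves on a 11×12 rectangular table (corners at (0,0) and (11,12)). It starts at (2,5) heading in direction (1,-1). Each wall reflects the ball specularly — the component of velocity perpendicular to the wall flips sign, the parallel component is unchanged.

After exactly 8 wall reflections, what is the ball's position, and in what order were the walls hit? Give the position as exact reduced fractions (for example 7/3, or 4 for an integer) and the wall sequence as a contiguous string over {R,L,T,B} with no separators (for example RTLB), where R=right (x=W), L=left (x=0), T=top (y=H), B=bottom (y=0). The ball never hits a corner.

1. t=5 → B at (7,0); v=(1,1)
2. t=4 → R at (11,4); v=(-1,1)
3. t=8 → T at (3,12); v=(-1,-1)
4. t=3 → L at (0,9); v=(1,-1)
5. t=9 → B at (9,0); v=(1,1)
6. t=2 → R at (11,2); v=(-1,1)
7. t=10 → T at (1,12); v=(-1,-1)
8. t=1 → L at (0,11); v=(1,-1)

Final position: (0,11)
Wall sequence: BRTLBRTL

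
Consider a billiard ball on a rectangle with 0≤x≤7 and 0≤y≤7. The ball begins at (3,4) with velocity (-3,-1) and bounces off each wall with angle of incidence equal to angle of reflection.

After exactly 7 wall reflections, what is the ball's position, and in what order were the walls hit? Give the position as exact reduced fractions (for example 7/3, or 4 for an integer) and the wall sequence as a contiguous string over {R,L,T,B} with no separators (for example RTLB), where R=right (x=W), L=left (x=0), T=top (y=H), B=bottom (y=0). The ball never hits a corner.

1. t=1 → L at (0,3); v=(3,-1)
2. t=7/3 → R at (7,2/3); v=(-3,-1)
3. t=2/3 → B at (5,0); v=(-3,1)
4. t=5/3 → L at (0,5/3); v=(3,1)
5. t=7/3 → R at (7,4); v=(-3,1)
6. t=7/3 → L at (0,19/3); v=(3,1)
7. t=2/3 → T at (2,7); v=(3,-1)

Final position: (2,7)
Wall sequence: LRBLRLT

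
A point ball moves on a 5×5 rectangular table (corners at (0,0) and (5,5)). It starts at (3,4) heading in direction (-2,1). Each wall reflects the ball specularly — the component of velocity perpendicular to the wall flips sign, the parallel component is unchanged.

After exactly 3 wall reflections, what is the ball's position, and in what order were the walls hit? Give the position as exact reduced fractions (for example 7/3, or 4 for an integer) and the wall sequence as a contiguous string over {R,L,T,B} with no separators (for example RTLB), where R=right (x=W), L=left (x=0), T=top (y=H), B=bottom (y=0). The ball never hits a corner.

1. t=1 → T at (1,5); v=(-2,-1)
2. t=1/2 → L at (0,9/2); v=(2,-1)
3. t=5/2 → R at (5,2); v=(-2,-1)

Final position: (5,2)
Wall sequence: TLR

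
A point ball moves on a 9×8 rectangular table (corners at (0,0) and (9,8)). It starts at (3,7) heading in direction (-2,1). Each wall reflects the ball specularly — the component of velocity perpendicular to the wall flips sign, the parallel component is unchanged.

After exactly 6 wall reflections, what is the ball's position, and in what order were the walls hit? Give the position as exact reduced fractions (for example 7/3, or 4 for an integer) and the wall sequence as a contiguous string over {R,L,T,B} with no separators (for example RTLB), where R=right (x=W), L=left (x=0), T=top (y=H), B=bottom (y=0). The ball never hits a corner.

Final position: (9,6)
Wall sequence: TLRBLR

1. t=1 → T at (1,8); v=(-2,-1)
2. t=1/2 → L at (0,15/2); v=(2,-1)
3. t=9/2 → R at (9,3); v=(-2,-1)
4. t=3 → B at (3,0); v=(-2,1)
5. t=3/2 → L at (0,3/2); v=(2,1)
6. t=9/2 → R at (9,6); v=(-2,1)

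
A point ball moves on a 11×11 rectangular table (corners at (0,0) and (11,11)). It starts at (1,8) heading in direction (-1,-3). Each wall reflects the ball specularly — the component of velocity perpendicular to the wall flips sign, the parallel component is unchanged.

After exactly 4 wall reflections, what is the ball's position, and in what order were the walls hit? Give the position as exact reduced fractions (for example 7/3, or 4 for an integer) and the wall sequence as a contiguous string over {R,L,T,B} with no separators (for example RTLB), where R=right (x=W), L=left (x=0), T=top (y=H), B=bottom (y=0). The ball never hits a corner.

1. t=1 → L at (0,5); v=(1,-3)
2. t=5/3 → B at (5/3,0); v=(1,3)
3. t=11/3 → T at (16/3,11); v=(1,-3)
4. t=11/3 → B at (9,0); v=(1,3)

Final position: (9,0)
Wall sequence: LBTB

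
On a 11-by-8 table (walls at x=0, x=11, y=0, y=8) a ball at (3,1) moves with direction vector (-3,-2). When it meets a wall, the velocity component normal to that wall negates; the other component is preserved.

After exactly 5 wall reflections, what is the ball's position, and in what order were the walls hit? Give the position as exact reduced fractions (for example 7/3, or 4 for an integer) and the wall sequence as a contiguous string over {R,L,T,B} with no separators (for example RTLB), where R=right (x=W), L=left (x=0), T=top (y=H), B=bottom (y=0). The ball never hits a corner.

1. t=1/2 → B at (3/2,0); v=(-3,2)
2. t=1/2 → L at (0,1); v=(3,2)
3. t=7/2 → T at (21/2,8); v=(3,-2)
4. t=1/6 → R at (11,23/3); v=(-3,-2)
5. t=11/3 → L at (0,1/3); v=(3,-2)

Final position: (0,1/3)
Wall sequence: BLTRL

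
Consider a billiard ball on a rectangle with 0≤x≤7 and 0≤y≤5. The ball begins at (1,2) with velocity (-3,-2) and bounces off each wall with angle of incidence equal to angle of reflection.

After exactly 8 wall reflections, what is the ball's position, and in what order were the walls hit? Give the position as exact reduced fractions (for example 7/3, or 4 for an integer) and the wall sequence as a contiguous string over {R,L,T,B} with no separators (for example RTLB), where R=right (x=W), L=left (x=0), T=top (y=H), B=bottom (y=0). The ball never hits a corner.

1. t=1/3 → L at (0,4/3); v=(3,-2)
2. t=2/3 → B at (2,0); v=(3,2)
3. t=5/3 → R at (7,10/3); v=(-3,2)
4. t=5/6 → T at (9/2,5); v=(-3,-2)
5. t=3/2 → L at (0,2); v=(3,-2)
6. t=1 → B at (3,0); v=(3,2)
7. t=4/3 → R at (7,8/3); v=(-3,2)
8. t=7/6 → T at (7/2,5); v=(-3,-2)

Final position: (7/2,5)
Wall sequence: LBRTLBRT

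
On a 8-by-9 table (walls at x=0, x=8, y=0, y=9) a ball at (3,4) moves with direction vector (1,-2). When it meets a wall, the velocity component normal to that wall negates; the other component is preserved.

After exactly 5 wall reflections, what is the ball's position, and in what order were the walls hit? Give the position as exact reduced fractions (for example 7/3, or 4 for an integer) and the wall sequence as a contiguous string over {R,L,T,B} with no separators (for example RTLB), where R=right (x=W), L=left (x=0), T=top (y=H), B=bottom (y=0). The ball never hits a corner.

Final position: (0,4)
Wall sequence: BRTBL

1. t=2 → B at (5,0); v=(1,2)
2. t=3 → R at (8,6); v=(-1,2)
3. t=3/2 → T at (13/2,9); v=(-1,-2)
4. t=9/2 → B at (2,0); v=(-1,2)
5. t=2 → L at (0,4); v=(1,2)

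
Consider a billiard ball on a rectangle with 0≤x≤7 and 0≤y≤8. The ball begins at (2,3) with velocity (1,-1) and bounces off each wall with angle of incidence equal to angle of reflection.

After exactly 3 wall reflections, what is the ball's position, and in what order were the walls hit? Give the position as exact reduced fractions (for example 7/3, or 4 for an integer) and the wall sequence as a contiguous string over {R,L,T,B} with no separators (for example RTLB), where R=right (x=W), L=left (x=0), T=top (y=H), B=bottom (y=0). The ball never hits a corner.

1. t=3 → B at (5,0); v=(1,1)
2. t=2 → R at (7,2); v=(-1,1)
3. t=6 → T at (1,8); v=(-1,-1)

Final position: (1,8)
Wall sequence: BRT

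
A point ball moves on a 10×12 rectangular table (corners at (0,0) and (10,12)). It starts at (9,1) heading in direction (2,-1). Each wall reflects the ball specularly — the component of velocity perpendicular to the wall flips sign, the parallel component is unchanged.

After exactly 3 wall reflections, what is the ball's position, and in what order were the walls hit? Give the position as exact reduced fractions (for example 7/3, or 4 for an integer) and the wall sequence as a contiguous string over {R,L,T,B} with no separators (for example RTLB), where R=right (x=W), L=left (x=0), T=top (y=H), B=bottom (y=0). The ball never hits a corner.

Final position: (0,9/2)
Wall sequence: RBL

1. t=1/2 → R at (10,1/2); v=(-2,-1)
2. t=1/2 → B at (9,0); v=(-2,1)
3. t=9/2 → L at (0,9/2); v=(2,1)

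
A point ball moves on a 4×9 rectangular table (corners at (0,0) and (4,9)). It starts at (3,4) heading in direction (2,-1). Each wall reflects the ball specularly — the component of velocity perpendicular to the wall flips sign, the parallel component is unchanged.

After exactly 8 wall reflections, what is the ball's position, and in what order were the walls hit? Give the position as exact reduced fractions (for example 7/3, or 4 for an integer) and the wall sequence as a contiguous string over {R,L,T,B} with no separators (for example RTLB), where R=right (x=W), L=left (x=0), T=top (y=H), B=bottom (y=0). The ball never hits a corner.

Final position: (4,17/2)
Wall sequence: RLBRLRLR

1. t=1/2 → R at (4,7/2); v=(-2,-1)
2. t=2 → L at (0,3/2); v=(2,-1)
3. t=3/2 → B at (3,0); v=(2,1)
4. t=1/2 → R at (4,1/2); v=(-2,1)
5. t=2 → L at (0,5/2); v=(2,1)
6. t=2 → R at (4,9/2); v=(-2,1)
7. t=2 → L at (0,13/2); v=(2,1)
8. t=2 → R at (4,17/2); v=(-2,1)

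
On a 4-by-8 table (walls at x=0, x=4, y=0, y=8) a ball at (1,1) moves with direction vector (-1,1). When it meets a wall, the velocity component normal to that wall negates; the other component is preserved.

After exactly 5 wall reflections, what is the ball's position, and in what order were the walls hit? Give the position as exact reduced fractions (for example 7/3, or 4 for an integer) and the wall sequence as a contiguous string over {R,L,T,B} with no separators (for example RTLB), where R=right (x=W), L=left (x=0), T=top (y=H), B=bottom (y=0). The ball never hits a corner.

Final position: (4,2)
Wall sequence: LRTLR

1. t=1 → L at (0,2); v=(1,1)
2. t=4 → R at (4,6); v=(-1,1)
3. t=2 → T at (2,8); v=(-1,-1)
4. t=2 → L at (0,6); v=(1,-1)
5. t=4 → R at (4,2); v=(-1,-1)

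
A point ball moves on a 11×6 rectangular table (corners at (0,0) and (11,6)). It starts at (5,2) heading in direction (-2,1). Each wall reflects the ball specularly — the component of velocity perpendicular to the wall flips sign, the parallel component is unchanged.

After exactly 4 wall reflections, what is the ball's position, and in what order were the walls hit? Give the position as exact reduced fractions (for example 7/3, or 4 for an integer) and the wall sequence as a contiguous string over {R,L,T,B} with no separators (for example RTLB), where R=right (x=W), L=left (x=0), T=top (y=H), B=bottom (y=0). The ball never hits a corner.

1. t=5/2 → L at (0,9/2); v=(2,1)
2. t=3/2 → T at (3,6); v=(2,-1)
3. t=4 → R at (11,2); v=(-2,-1)
4. t=2 → B at (7,0); v=(-2,1)

Final position: (7,0)
Wall sequence: LTRB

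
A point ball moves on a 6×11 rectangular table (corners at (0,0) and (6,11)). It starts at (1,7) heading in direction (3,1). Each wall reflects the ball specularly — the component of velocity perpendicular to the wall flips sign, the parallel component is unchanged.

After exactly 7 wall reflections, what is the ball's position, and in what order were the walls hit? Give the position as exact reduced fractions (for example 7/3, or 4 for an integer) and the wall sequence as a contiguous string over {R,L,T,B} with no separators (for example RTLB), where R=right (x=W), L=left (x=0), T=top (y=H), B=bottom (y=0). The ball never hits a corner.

Final position: (0,10/3)
Wall sequence: RLTRLRL

1. t=5/3 → R at (6,26/3); v=(-3,1)
2. t=2 → L at (0,32/3); v=(3,1)
3. t=1/3 → T at (1,11); v=(3,-1)
4. t=5/3 → R at (6,28/3); v=(-3,-1)
5. t=2 → L at (0,22/3); v=(3,-1)
6. t=2 → R at (6,16/3); v=(-3,-1)
7. t=2 → L at (0,10/3); v=(3,-1)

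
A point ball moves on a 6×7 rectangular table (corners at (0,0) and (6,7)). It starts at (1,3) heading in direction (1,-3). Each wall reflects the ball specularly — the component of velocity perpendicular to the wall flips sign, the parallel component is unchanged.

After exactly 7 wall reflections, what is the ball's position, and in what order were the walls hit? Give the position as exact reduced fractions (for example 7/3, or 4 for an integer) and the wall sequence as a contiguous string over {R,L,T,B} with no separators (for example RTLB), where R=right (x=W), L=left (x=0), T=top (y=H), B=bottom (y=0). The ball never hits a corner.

Final position: (0,2)
Wall sequence: BTRBTBL

1. t=1 → B at (2,0); v=(1,3)
2. t=7/3 → T at (13/3,7); v=(1,-3)
3. t=5/3 → R at (6,2); v=(-1,-3)
4. t=2/3 → B at (16/3,0); v=(-1,3)
5. t=7/3 → T at (3,7); v=(-1,-3)
6. t=7/3 → B at (2/3,0); v=(-1,3)
7. t=2/3 → L at (0,2); v=(1,3)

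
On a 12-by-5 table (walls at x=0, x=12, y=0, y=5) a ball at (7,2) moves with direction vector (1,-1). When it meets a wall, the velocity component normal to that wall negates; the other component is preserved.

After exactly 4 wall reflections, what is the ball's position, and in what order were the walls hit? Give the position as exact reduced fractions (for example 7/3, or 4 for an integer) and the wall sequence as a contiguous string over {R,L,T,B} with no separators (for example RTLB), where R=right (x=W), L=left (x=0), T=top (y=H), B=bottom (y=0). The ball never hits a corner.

1. t=2 → B at (9,0); v=(1,1)
2. t=3 → R at (12,3); v=(-1,1)
3. t=2 → T at (10,5); v=(-1,-1)
4. t=5 → B at (5,0); v=(-1,1)

Final position: (5,0)
Wall sequence: BRTB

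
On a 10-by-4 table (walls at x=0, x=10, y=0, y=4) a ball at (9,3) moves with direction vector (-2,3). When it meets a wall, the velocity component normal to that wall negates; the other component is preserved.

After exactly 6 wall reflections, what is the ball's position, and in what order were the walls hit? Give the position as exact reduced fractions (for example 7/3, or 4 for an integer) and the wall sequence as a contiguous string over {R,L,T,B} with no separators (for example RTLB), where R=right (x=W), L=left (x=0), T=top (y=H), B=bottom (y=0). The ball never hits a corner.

1. t=1/3 → T at (25/3,4); v=(-2,-3)
2. t=4/3 → B at (17/3,0); v=(-2,3)
3. t=4/3 → T at (3,4); v=(-2,-3)
4. t=4/3 → B at (1/3,0); v=(-2,3)
5. t=1/6 → L at (0,1/2); v=(2,3)
6. t=7/6 → T at (7/3,4); v=(2,-3)

Final position: (7/3,4)
Wall sequence: TBTBLT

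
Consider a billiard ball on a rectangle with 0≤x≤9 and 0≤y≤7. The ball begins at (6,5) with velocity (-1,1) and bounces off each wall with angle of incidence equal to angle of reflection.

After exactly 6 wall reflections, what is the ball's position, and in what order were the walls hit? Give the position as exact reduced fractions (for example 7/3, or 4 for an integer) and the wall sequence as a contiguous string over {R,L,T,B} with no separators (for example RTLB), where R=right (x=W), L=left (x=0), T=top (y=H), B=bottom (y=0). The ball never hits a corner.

Final position: (1,0)
Wall sequence: TLBRTB

1. t=2 → T at (4,7); v=(-1,-1)
2. t=4 → L at (0,3); v=(1,-1)
3. t=3 → B at (3,0); v=(1,1)
4. t=6 → R at (9,6); v=(-1,1)
5. t=1 → T at (8,7); v=(-1,-1)
6. t=7 → B at (1,0); v=(-1,1)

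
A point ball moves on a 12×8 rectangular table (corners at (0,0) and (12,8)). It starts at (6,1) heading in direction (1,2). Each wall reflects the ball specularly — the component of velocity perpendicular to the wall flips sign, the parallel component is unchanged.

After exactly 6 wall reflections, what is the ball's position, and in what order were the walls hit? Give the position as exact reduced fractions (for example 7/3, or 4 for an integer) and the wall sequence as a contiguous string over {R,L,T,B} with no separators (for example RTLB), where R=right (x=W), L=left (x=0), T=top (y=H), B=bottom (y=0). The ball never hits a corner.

1. t=7/2 → T at (19/2,8); v=(1,-2)
2. t=5/2 → R at (12,3); v=(-1,-2)
3. t=3/2 → B at (21/2,0); v=(-1,2)
4. t=4 → T at (13/2,8); v=(-1,-2)
5. t=4 → B at (5/2,0); v=(-1,2)
6. t=5/2 → L at (0,5); v=(1,2)

Final position: (0,5)
Wall sequence: TRBTBL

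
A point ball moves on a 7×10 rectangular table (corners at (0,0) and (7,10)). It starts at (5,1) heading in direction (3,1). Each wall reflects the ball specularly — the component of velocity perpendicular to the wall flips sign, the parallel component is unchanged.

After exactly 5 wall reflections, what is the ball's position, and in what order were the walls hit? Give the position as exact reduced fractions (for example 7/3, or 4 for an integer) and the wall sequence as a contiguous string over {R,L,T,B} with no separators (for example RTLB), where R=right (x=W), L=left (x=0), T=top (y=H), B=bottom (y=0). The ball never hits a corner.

Final position: (4,10)
Wall sequence: RLRLT

1. t=2/3 → R at (7,5/3); v=(-3,1)
2. t=7/3 → L at (0,4); v=(3,1)
3. t=7/3 → R at (7,19/3); v=(-3,1)
4. t=7/3 → L at (0,26/3); v=(3,1)
5. t=4/3 → T at (4,10); v=(3,-1)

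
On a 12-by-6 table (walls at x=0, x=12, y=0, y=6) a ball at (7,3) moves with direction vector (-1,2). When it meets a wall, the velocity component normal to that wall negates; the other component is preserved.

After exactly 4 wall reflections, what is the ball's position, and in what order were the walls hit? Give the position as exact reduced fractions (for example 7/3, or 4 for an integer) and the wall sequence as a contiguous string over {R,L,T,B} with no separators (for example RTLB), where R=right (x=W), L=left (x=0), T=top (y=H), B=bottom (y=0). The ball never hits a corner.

1. t=3/2 → T at (11/2,6); v=(-1,-2)
2. t=3 → B at (5/2,0); v=(-1,2)
3. t=5/2 → L at (0,5); v=(1,2)
4. t=1/2 → T at (1/2,6); v=(1,-2)

Final position: (1/2,6)
Wall sequence: TBLT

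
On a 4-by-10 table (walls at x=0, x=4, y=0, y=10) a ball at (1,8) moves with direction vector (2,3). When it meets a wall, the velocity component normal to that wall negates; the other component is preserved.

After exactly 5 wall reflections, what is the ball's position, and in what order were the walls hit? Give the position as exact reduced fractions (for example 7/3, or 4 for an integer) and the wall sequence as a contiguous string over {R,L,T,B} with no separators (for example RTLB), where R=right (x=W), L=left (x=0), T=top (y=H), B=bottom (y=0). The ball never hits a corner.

Final position: (4,9/2)
Wall sequence: TRLBR

1. t=2/3 → T at (7/3,10); v=(2,-3)
2. t=5/6 → R at (4,15/2); v=(-2,-3)
3. t=2 → L at (0,3/2); v=(2,-3)
4. t=1/2 → B at (1,0); v=(2,3)
5. t=3/2 → R at (4,9/2); v=(-2,3)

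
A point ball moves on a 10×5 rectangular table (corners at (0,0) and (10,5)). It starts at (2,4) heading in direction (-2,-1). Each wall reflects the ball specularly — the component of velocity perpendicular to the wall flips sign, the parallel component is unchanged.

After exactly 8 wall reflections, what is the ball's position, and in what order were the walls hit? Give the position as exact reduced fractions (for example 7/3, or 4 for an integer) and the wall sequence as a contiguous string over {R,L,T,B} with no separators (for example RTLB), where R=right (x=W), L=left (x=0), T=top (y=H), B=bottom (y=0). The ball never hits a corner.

Final position: (4,5)
Wall sequence: LBRTLBRT

1. t=1 → L at (0,3); v=(2,-1)
2. t=3 → B at (6,0); v=(2,1)
3. t=2 → R at (10,2); v=(-2,1)
4. t=3 → T at (4,5); v=(-2,-1)
5. t=2 → L at (0,3); v=(2,-1)
6. t=3 → B at (6,0); v=(2,1)
7. t=2 → R at (10,2); v=(-2,1)
8. t=3 → T at (4,5); v=(-2,-1)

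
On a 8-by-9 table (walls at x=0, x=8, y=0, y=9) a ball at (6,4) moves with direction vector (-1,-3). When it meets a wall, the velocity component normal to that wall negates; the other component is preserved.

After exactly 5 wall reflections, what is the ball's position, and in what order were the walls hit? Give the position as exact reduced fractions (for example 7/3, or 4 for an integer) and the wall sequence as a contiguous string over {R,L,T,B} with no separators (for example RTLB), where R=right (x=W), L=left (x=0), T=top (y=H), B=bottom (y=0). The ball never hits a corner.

1. t=4/3 → B at (14/3,0); v=(-1,3)
2. t=3 → T at (5/3,9); v=(-1,-3)
3. t=5/3 → L at (0,4); v=(1,-3)
4. t=4/3 → B at (4/3,0); v=(1,3)
5. t=3 → T at (13/3,9); v=(1,-3)

Final position: (13/3,9)
Wall sequence: BTLBT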